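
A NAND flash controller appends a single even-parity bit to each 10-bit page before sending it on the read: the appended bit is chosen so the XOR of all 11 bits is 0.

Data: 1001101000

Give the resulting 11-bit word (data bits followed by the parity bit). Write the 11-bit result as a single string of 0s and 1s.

10011010000

XOR of the 10 data bits: 1⊕0⊕0⊕1⊕1⊕0⊕1⊕0⊕0⊕0 = 0
Parity bit = 0 (so all 11 bits XOR to 0).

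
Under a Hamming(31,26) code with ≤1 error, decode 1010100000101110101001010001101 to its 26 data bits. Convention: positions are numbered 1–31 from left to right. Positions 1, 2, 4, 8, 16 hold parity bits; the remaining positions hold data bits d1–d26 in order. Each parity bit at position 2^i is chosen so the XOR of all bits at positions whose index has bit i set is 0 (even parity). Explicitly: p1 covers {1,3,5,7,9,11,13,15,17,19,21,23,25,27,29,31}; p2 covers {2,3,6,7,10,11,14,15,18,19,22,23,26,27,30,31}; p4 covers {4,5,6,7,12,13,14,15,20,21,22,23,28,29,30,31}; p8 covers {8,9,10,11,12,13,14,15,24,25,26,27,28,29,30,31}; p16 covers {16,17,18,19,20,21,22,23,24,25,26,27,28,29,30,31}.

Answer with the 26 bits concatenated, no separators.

11000010111111001010001101

s1 (pos 1,3,5,7,9,11,13,15,17,19,21,23,25,27,29,31): 1⊕1⊕1⊕0⊕0⊕1⊕1⊕1⊕1⊕1⊕0⊕0⊕0⊕0⊕1⊕1 = 0
s2 (pos 2,3,6,7,10,11,14,15,18,19,22,23,26,27,30,31): 0⊕1⊕0⊕0⊕0⊕1⊕1⊕1⊕0⊕1⊕1⊕0⊕0⊕0⊕0⊕1 = 1
s4 (pos 4,5,6,7,12,13,14,15,20,21,22,23,28,29,30,31): 0⊕1⊕0⊕0⊕0⊕1⊕1⊕1⊕0⊕0⊕1⊕0⊕1⊕1⊕0⊕1 = 0
s8 (pos 8,9,10,11,12,13,14,15,24,25,26,27,28,29,30,31): 0⊕0⊕0⊕1⊕0⊕1⊕1⊕1⊕1⊕0⊕0⊕0⊕1⊕1⊕0⊕1 = 0
s16 (pos 16,17,18,19,20,21,22,23,24,25,26,27,28,29,30,31): 0⊕1⊕0⊕1⊕0⊕0⊕1⊕0⊕1⊕0⊕0⊕0⊕1⊕1⊕0⊕1 = 1
Syndrome s16…s1 = 10010 → error at position 18.
Flip position 18: 1010100000101110101001010001101 → 1010100000101110111001010001101
Read data bits from positions 3,5,6,7,9,10,11,12,13,14,15,17,18,19,20,21,22,23,24,25,26,27,28,29,30,31: 11000010111111001010001101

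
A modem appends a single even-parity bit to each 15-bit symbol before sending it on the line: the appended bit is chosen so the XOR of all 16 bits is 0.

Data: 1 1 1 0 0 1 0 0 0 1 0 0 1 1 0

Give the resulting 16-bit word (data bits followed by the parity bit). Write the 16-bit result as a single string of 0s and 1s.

XOR of the 15 data bits: 1⊕1⊕1⊕0⊕0⊕1⊕0⊕0⊕0⊕1⊕0⊕0⊕1⊕1⊕0 = 1
Parity bit = 1 (so all 16 bits XOR to 0).

1110010001001101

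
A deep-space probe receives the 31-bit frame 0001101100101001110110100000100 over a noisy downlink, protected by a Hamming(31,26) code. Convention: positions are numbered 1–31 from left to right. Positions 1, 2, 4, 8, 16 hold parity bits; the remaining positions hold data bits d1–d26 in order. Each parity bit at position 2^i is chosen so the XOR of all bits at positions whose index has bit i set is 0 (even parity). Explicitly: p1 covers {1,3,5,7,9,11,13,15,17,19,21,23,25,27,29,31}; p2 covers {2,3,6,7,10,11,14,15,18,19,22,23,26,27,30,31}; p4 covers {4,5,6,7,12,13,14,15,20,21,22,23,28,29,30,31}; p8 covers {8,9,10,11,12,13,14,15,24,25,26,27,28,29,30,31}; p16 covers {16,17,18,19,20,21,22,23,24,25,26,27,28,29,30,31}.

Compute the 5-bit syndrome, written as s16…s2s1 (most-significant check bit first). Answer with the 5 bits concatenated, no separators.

10000

s1 (pos 1,3,5,7,9,11,13,15,17,19,21,23,25,27,29,31): 0⊕0⊕1⊕1⊕0⊕1⊕1⊕0⊕1⊕0⊕1⊕1⊕0⊕0⊕1⊕0 = 0
s2 (pos 2,3,6,7,10,11,14,15,18,19,22,23,26,27,30,31): 0⊕0⊕0⊕1⊕0⊕1⊕0⊕0⊕1⊕0⊕0⊕1⊕0⊕0⊕0⊕0 = 0
s4 (pos 4,5,6,7,12,13,14,15,20,21,22,23,28,29,30,31): 1⊕1⊕0⊕1⊕0⊕1⊕0⊕0⊕1⊕1⊕0⊕1⊕0⊕1⊕0⊕0 = 0
s8 (pos 8,9,10,11,12,13,14,15,24,25,26,27,28,29,30,31): 1⊕0⊕0⊕1⊕0⊕1⊕0⊕0⊕0⊕0⊕0⊕0⊕0⊕1⊕0⊕0 = 0
s16 (pos 16,17,18,19,20,21,22,23,24,25,26,27,28,29,30,31): 1⊕1⊕1⊕0⊕1⊕1⊕0⊕1⊕0⊕0⊕0⊕0⊕0⊕1⊕0⊕0 = 1
Syndrome s16…s1 = 10000 → error at position 16.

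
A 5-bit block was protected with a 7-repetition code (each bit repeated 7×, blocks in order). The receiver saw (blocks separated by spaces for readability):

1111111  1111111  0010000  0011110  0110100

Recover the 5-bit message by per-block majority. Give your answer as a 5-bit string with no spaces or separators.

Block 1 (1111111): 7 ones → 1
Block 2 (1111111): 7 ones → 1
Block 3 (0010000): 1 one → 0
Block 4 (0011110): 4 ones → 1
Block 5 (0110100): 3 ones → 0

11010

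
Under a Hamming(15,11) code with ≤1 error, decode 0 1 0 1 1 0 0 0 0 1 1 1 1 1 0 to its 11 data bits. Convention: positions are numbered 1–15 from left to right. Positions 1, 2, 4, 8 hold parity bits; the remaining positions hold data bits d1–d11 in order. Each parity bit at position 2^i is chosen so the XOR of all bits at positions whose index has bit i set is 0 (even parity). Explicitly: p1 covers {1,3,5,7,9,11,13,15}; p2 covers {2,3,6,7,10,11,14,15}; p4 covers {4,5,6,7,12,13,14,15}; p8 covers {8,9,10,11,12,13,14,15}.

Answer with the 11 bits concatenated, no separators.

01000111010

s1 (pos 1,3,5,7,9,11,13,15): 0⊕0⊕1⊕0⊕0⊕1⊕1⊕0 = 1
s2 (pos 2,3,6,7,10,11,14,15): 1⊕0⊕0⊕0⊕1⊕1⊕1⊕0 = 0
s4 (pos 4,5,6,7,12,13,14,15): 1⊕1⊕0⊕0⊕1⊕1⊕1⊕0 = 1
s8 (pos 8,9,10,11,12,13,14,15): 0⊕0⊕1⊕1⊕1⊕1⊕1⊕0 = 1
Syndrome s8…s1 = 1101 → error at position 13.
Flip position 13: 010110000111110 → 010110000111010
Read data bits from positions 3,5,6,7,9,10,11,12,13,14,15: 01000111010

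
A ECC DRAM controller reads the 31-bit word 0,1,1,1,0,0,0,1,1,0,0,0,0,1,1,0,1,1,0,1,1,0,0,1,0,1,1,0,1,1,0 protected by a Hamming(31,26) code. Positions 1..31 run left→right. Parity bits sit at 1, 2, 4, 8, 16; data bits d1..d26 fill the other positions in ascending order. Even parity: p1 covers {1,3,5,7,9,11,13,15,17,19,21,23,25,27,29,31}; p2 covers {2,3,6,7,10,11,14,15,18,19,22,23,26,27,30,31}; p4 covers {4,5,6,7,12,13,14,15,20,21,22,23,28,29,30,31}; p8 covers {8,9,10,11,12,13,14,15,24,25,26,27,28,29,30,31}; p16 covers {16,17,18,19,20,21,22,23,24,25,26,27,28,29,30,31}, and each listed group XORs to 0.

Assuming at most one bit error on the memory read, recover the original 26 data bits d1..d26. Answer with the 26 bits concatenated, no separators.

10001000011110110010110010

s1 (pos 1,3,5,7,9,11,13,15,17,19,21,23,25,27,29,31): 0⊕1⊕0⊕0⊕1⊕0⊕0⊕1⊕1⊕0⊕1⊕0⊕0⊕1⊕1⊕0 = 1
s2 (pos 2,3,6,7,10,11,14,15,18,19,22,23,26,27,30,31): 1⊕1⊕0⊕0⊕0⊕0⊕1⊕1⊕1⊕0⊕0⊕0⊕1⊕1⊕1⊕0 = 0
s4 (pos 4,5,6,7,12,13,14,15,20,21,22,23,28,29,30,31): 1⊕0⊕0⊕0⊕0⊕0⊕1⊕1⊕1⊕1⊕0⊕0⊕0⊕1⊕1⊕0 = 1
s8 (pos 8,9,10,11,12,13,14,15,24,25,26,27,28,29,30,31): 1⊕1⊕0⊕0⊕0⊕0⊕1⊕1⊕1⊕0⊕1⊕1⊕0⊕1⊕1⊕0 = 1
s16 (pos 16,17,18,19,20,21,22,23,24,25,26,27,28,29,30,31): 0⊕1⊕1⊕0⊕1⊕1⊕0⊕0⊕1⊕0⊕1⊕1⊕0⊕1⊕1⊕0 = 1
Syndrome s16…s1 = 11101 → error at position 29.
Flip position 29: 0111000110000110110110010110110 → 0111000110000110110110010110010
Read data bits from positions 3,5,6,7,9,10,11,12,13,14,15,17,18,19,20,21,22,23,24,25,26,27,28,29,30,31: 10001000011110110010110010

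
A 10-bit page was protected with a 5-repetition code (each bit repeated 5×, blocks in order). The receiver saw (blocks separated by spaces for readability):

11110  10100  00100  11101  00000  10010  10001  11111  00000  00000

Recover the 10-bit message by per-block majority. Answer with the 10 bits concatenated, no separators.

Block 1 (11110): 4 ones → 1
Block 2 (10100): 2 ones → 0
Block 3 (00100): 1 one → 0
Block 4 (11101): 4 ones → 1
Block 5 (00000): 0 ones → 0
Block 6 (10010): 2 ones → 0
Block 7 (10001): 2 ones → 0
Block 8 (11111): 5 ones → 1
Block 9 (00000): 0 ones → 0
Block 10 (00000): 0 ones → 0

1001000100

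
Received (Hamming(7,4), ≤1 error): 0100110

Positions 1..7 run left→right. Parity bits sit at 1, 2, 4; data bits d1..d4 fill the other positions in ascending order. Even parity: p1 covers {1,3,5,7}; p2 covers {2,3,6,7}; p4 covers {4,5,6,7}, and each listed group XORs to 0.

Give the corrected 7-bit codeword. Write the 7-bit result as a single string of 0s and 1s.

s1 (pos 1,3,5,7): 0⊕0⊕1⊕0 = 1
s2 (pos 2,3,6,7): 1⊕0⊕1⊕0 = 0
s4 (pos 4,5,6,7): 0⊕1⊕1⊕0 = 0
Syndrome s4…s1 = 001 → error at position 1.
Flip position 1: 0100110 → 1100110

1100110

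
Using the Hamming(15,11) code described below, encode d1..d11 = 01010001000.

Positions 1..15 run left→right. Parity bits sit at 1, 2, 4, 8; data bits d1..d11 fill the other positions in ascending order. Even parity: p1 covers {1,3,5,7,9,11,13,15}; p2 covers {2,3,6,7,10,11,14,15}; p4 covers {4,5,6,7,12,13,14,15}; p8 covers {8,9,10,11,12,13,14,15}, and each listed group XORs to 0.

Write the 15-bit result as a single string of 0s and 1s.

Place data at non-parity positions: p1 p2 0 p4 1 0 1 p8 0 0 0 1 0 0 0
p1 (pos 1,3,5,7,9,11,13,15): XOR of data positions = 0⊕1⊕1⊕0⊕0⊕0⊕0 = 0
p2 (pos 2,3,6,7,10,11,14,15): XOR of data positions = 0⊕0⊕1⊕0⊕0⊕0⊕0 = 1
p4 (pos 4,5,6,7,12,13,14,15): XOR of data positions = 1⊕0⊕1⊕1⊕0⊕0⊕0 = 1
p8 (pos 8,9,10,11,12,13,14,15): XOR of data positions = 0⊕0⊕0⊕1⊕0⊕0⊕0 = 1
Codeword: 010110110001000

010110110001000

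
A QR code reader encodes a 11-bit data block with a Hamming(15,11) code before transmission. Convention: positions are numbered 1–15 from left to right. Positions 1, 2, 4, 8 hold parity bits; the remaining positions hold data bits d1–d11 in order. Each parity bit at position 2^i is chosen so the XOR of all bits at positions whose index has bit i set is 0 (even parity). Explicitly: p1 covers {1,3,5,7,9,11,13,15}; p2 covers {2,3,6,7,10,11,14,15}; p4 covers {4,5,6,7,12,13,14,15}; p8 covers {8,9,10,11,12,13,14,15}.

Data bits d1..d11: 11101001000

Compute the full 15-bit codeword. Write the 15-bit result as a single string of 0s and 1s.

Place data at non-parity positions: p1 p2 1 p4 1 1 0 p8 1 0 0 1 0 0 0
p1 (pos 1,3,5,7,9,11,13,15): XOR of data positions = 1⊕1⊕0⊕1⊕0⊕0⊕0 = 1
p2 (pos 2,3,6,7,10,11,14,15): XOR of data positions = 1⊕1⊕0⊕0⊕0⊕0⊕0 = 0
p4 (pos 4,5,6,7,12,13,14,15): XOR of data positions = 1⊕1⊕0⊕1⊕0⊕0⊕0 = 1
p8 (pos 8,9,10,11,12,13,14,15): XOR of data positions = 1⊕0⊕0⊕1⊕0⊕0⊕0 = 0
Codeword: 101111001001000

101111001001000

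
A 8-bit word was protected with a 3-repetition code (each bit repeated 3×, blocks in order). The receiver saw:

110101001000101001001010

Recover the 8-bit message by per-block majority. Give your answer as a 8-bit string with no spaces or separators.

11001000

Block 1 (110): 2 ones → 1
Block 2 (101): 2 ones → 1
Block 3 (001): 1 one → 0
Block 4 (000): 0 ones → 0
Block 5 (101): 2 ones → 1
Block 6 (001): 1 one → 0
Block 7 (001): 1 one → 0
Block 8 (010): 1 one → 0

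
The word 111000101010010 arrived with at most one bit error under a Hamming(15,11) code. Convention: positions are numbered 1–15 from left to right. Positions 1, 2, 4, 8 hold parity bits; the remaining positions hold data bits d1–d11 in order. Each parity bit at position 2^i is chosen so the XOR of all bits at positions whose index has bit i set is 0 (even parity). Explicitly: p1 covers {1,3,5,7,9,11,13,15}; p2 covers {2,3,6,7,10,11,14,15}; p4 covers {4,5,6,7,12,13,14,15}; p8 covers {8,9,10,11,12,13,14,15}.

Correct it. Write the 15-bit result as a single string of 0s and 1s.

s1 (pos 1,3,5,7,9,11,13,15): 1⊕1⊕0⊕1⊕1⊕1⊕0⊕0 = 1
s2 (pos 2,3,6,7,10,11,14,15): 1⊕1⊕0⊕1⊕0⊕1⊕1⊕0 = 1
s4 (pos 4,5,6,7,12,13,14,15): 0⊕0⊕0⊕1⊕0⊕0⊕1⊕0 = 0
s8 (pos 8,9,10,11,12,13,14,15): 0⊕1⊕0⊕1⊕0⊕0⊕1⊕0 = 1
Syndrome s8…s1 = 1011 → error at position 11.
Flip position 11: 111000101010010 → 111000101000010

111000101000010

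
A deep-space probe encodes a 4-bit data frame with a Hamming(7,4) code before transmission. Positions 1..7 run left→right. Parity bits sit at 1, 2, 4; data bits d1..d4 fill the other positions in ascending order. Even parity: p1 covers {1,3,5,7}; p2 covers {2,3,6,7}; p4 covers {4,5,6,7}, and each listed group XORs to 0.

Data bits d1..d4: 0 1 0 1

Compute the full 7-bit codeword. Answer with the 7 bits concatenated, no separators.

0100101

Place data at non-parity positions: p1 p2 0 p4 1 0 1
p1 (pos 1,3,5,7): XOR of data positions = 0⊕1⊕1 = 0
p2 (pos 2,3,6,7): XOR of data positions = 0⊕0⊕1 = 1
p4 (pos 4,5,6,7): XOR of data positions = 1⊕0⊕1 = 0
Codeword: 0100101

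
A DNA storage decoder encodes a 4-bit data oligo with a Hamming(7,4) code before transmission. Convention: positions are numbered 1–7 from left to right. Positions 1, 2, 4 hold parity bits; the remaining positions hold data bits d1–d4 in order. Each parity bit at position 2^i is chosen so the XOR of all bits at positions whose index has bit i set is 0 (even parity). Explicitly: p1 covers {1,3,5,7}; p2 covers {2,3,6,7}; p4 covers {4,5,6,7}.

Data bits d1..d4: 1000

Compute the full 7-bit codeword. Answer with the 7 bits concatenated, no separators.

Place data at non-parity positions: p1 p2 1 p4 0 0 0
p1 (pos 1,3,5,7): XOR of data positions = 1⊕0⊕0 = 1
p2 (pos 2,3,6,7): XOR of data positions = 1⊕0⊕0 = 1
p4 (pos 4,5,6,7): XOR of data positions = 0⊕0⊕0 = 0
Codeword: 1110000

1110000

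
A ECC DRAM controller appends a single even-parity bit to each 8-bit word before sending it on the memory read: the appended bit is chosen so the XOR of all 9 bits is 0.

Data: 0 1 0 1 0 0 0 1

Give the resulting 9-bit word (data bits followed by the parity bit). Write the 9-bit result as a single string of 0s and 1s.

010100011

XOR of the 8 data bits: 0⊕1⊕0⊕1⊕0⊕0⊕0⊕1 = 1
Parity bit = 1 (so all 9 bits XOR to 0).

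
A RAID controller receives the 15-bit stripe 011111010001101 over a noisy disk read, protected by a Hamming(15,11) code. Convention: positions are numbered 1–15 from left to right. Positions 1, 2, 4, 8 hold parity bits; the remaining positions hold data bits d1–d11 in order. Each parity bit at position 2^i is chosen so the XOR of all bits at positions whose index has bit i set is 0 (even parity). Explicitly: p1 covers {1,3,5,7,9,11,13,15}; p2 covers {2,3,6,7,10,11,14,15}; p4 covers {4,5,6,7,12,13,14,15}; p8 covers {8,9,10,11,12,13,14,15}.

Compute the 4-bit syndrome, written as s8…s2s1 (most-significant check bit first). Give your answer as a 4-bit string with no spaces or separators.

s1 (pos 1,3,5,7,9,11,13,15): 0⊕1⊕1⊕0⊕0⊕0⊕1⊕1 = 0
s2 (pos 2,3,6,7,10,11,14,15): 1⊕1⊕1⊕0⊕0⊕0⊕0⊕1 = 0
s4 (pos 4,5,6,7,12,13,14,15): 1⊕1⊕1⊕0⊕1⊕1⊕0⊕1 = 0
s8 (pos 8,9,10,11,12,13,14,15): 1⊕0⊕0⊕0⊕1⊕1⊕0⊕1 = 0
Syndrome s8…s1 = 0000 → no error.

0000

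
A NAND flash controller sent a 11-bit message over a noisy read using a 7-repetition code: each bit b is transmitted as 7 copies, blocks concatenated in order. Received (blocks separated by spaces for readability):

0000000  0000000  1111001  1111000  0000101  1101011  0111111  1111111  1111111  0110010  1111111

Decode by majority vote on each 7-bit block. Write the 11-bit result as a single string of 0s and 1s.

Block 1 (0000000): 0 ones → 0
Block 2 (0000000): 0 ones → 0
Block 3 (1111001): 5 ones → 1
Block 4 (1111000): 4 ones → 1
Block 5 (0000101): 2 ones → 0
Block 6 (1101011): 5 ones → 1
Block 7 (0111111): 6 ones → 1
Block 8 (1111111): 7 ones → 1
Block 9 (1111111): 7 ones → 1
Block 10 (0110010): 3 ones → 0
Block 11 (1111111): 7 ones → 1

00110111101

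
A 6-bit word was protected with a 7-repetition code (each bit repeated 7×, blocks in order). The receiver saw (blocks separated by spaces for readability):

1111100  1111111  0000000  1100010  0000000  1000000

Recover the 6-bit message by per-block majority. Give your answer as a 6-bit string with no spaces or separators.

110000

Block 1 (1111100): 5 ones → 1
Block 2 (1111111): 7 ones → 1
Block 3 (0000000): 0 ones → 0
Block 4 (1100010): 3 ones → 0
Block 5 (0000000): 0 ones → 0
Block 6 (1000000): 1 one → 0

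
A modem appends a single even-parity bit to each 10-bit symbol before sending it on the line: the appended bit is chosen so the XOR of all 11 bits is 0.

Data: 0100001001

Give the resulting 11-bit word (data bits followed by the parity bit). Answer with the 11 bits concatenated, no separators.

01000010011

XOR of the 10 data bits: 0⊕1⊕0⊕0⊕0⊕0⊕1⊕0⊕0⊕1 = 1
Parity bit = 1 (so all 11 bits XOR to 0).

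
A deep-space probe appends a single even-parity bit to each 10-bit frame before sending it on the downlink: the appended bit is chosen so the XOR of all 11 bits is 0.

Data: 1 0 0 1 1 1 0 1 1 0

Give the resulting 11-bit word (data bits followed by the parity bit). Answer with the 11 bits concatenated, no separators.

10011101100

XOR of the 10 data bits: 1⊕0⊕0⊕1⊕1⊕1⊕0⊕1⊕1⊕0 = 0
Parity bit = 0 (so all 11 bits XOR to 0).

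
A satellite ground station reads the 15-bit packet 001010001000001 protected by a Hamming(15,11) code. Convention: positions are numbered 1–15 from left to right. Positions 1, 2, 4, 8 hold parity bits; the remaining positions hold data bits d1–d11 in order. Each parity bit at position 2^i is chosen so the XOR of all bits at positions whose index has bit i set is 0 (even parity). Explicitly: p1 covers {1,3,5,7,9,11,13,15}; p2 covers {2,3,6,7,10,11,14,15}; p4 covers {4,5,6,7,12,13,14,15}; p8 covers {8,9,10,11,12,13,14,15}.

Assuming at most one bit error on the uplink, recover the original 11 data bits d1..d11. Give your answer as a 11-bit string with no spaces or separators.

11001000001

s1 (pos 1,3,5,7,9,11,13,15): 0⊕1⊕1⊕0⊕1⊕0⊕0⊕1 = 0
s2 (pos 2,3,6,7,10,11,14,15): 0⊕1⊕0⊕0⊕0⊕0⊕0⊕1 = 0
s4 (pos 4,5,6,7,12,13,14,15): 0⊕1⊕0⊕0⊕0⊕0⊕0⊕1 = 0
s8 (pos 8,9,10,11,12,13,14,15): 0⊕1⊕0⊕0⊕0⊕0⊕0⊕1 = 0
Syndrome s8…s1 = 0000 → no error.
Read data bits from positions 3,5,6,7,9,10,11,12,13,14,15: 11001000001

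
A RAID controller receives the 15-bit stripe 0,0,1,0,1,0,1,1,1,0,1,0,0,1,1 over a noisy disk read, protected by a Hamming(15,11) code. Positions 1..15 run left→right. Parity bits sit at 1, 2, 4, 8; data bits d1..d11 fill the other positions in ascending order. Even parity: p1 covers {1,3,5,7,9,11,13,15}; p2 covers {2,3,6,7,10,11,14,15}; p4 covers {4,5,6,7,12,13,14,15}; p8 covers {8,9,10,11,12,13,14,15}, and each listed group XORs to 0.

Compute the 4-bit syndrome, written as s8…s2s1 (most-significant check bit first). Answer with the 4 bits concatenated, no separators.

1010

s1 (pos 1,3,5,7,9,11,13,15): 0⊕1⊕1⊕1⊕1⊕1⊕0⊕1 = 0
s2 (pos 2,3,6,7,10,11,14,15): 0⊕1⊕0⊕1⊕0⊕1⊕1⊕1 = 1
s4 (pos 4,5,6,7,12,13,14,15): 0⊕1⊕0⊕1⊕0⊕0⊕1⊕1 = 0
s8 (pos 8,9,10,11,12,13,14,15): 1⊕1⊕0⊕1⊕0⊕0⊕1⊕1 = 1
Syndrome s8…s1 = 1010 → error at position 10.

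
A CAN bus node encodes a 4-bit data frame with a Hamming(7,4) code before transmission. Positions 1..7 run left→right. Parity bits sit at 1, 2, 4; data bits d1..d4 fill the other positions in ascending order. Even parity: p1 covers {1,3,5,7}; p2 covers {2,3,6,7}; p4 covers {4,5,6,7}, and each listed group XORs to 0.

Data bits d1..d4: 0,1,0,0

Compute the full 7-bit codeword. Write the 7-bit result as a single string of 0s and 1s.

1001100

Place data at non-parity positions: p1 p2 0 p4 1 0 0
p1 (pos 1,3,5,7): XOR of data positions = 0⊕1⊕0 = 1
p2 (pos 2,3,6,7): XOR of data positions = 0⊕0⊕0 = 0
p4 (pos 4,5,6,7): XOR of data positions = 1⊕0⊕0 = 1
Codeword: 1001100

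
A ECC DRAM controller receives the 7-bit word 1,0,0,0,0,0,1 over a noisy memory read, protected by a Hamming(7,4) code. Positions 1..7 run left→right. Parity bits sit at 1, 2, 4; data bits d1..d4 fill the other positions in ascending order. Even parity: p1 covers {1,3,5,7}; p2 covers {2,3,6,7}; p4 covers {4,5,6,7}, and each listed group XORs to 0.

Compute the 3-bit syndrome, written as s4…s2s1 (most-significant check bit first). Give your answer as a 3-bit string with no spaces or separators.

s1 (pos 1,3,5,7): 1⊕0⊕0⊕1 = 0
s2 (pos 2,3,6,7): 0⊕0⊕0⊕1 = 1
s4 (pos 4,5,6,7): 0⊕0⊕0⊕1 = 1
Syndrome s4…s1 = 110 → error at position 6.

110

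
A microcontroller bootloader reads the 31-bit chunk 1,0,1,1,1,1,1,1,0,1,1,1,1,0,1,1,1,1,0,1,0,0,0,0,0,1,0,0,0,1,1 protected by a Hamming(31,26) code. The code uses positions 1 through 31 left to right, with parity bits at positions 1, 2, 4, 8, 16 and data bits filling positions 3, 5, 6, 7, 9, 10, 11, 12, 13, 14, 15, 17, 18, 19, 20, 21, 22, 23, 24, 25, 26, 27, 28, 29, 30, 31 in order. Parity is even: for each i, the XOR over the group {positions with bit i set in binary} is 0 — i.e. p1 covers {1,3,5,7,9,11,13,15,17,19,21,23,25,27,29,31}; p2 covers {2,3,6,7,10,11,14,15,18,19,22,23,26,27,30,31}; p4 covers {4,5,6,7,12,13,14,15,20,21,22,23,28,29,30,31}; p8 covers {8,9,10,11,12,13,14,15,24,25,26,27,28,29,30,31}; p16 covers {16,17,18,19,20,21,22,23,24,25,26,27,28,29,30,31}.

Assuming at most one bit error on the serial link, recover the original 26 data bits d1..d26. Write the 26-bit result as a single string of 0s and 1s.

s1 (pos 1,3,5,7,9,11,13,15,17,19,21,23,25,27,29,31): 1⊕1⊕1⊕1⊕0⊕1⊕1⊕1⊕1⊕0⊕0⊕0⊕0⊕0⊕0⊕1 = 1
s2 (pos 2,3,6,7,10,11,14,15,18,19,22,23,26,27,30,31): 0⊕1⊕1⊕1⊕1⊕1⊕0⊕1⊕1⊕0⊕0⊕0⊕1⊕0⊕1⊕1 = 0
s4 (pos 4,5,6,7,12,13,14,15,20,21,22,23,28,29,30,31): 1⊕1⊕1⊕1⊕1⊕1⊕0⊕1⊕1⊕0⊕0⊕0⊕0⊕0⊕1⊕1 = 0
s8 (pos 8,9,10,11,12,13,14,15,24,25,26,27,28,29,30,31): 1⊕0⊕1⊕1⊕1⊕1⊕0⊕1⊕0⊕0⊕1⊕0⊕0⊕0⊕1⊕1 = 1
s16 (pos 16,17,18,19,20,21,22,23,24,25,26,27,28,29,30,31): 1⊕1⊕1⊕0⊕1⊕0⊕0⊕0⊕0⊕0⊕1⊕0⊕0⊕0⊕1⊕1 = 1
Syndrome s16…s1 = 11001 → error at position 25.
Flip position 25: 1011111101111011110100000100011 → 1011111101111011110100001100011
Read data bits from positions 3,5,6,7,9,10,11,12,13,14,15,17,18,19,20,21,22,23,24,25,26,27,28,29,30,31: 11110111101110100001100011

11110111101110100001100011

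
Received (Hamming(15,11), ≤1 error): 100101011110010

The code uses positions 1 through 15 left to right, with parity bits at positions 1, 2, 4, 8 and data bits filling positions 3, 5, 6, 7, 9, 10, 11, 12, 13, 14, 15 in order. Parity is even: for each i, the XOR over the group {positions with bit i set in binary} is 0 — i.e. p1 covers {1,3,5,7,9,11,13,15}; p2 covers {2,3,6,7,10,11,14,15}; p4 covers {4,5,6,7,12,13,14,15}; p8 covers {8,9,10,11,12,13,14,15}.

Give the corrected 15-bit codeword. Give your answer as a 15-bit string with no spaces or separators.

100101011110110

s1 (pos 1,3,5,7,9,11,13,15): 1⊕0⊕0⊕0⊕1⊕1⊕0⊕0 = 1
s2 (pos 2,3,6,7,10,11,14,15): 0⊕0⊕1⊕0⊕1⊕1⊕1⊕0 = 0
s4 (pos 4,5,6,7,12,13,14,15): 1⊕0⊕1⊕0⊕0⊕0⊕1⊕0 = 1
s8 (pos 8,9,10,11,12,13,14,15): 1⊕1⊕1⊕1⊕0⊕0⊕1⊕0 = 1
Syndrome s8…s1 = 1101 → error at position 13.
Flip position 13: 100101011110010 → 100101011110110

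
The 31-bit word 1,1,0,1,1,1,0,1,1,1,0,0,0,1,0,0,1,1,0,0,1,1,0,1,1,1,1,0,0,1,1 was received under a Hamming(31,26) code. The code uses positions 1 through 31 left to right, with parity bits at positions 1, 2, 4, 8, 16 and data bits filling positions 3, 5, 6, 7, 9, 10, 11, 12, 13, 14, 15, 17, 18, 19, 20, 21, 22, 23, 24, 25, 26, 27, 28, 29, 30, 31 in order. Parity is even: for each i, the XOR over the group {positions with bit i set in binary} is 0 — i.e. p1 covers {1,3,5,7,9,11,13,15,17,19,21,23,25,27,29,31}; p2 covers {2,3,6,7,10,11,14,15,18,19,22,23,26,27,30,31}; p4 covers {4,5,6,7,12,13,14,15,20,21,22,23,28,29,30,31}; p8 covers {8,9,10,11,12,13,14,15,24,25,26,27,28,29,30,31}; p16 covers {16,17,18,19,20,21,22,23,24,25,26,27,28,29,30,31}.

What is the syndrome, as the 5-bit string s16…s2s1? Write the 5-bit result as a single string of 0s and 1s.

s1 (pos 1,3,5,7,9,11,13,15,17,19,21,23,25,27,29,31): 1⊕0⊕1⊕0⊕1⊕0⊕0⊕0⊕1⊕0⊕1⊕0⊕1⊕1⊕0⊕1 = 0
s2 (pos 2,3,6,7,10,11,14,15,18,19,22,23,26,27,30,31): 1⊕0⊕1⊕0⊕1⊕0⊕1⊕0⊕1⊕0⊕1⊕0⊕1⊕1⊕1⊕1 = 0
s4 (pos 4,5,6,7,12,13,14,15,20,21,22,23,28,29,30,31): 1⊕1⊕1⊕0⊕0⊕0⊕1⊕0⊕0⊕1⊕1⊕0⊕0⊕0⊕1⊕1 = 0
s8 (pos 8,9,10,11,12,13,14,15,24,25,26,27,28,29,30,31): 1⊕1⊕1⊕0⊕0⊕0⊕1⊕0⊕1⊕1⊕1⊕1⊕0⊕0⊕1⊕1 = 0
s16 (pos 16,17,18,19,20,21,22,23,24,25,26,27,28,29,30,31): 0⊕1⊕1⊕0⊕0⊕1⊕1⊕0⊕1⊕1⊕1⊕1⊕0⊕0⊕1⊕1 = 0
Syndrome s16…s1 = 00000 → no error.

00000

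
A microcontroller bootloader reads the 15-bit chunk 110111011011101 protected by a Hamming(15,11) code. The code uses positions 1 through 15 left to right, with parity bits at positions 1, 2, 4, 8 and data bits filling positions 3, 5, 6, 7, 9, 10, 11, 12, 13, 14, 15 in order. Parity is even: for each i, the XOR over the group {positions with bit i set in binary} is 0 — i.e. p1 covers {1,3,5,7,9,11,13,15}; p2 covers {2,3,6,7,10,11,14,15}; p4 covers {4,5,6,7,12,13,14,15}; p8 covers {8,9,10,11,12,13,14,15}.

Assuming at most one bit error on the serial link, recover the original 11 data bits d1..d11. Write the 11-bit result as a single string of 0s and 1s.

01101011101

s1 (pos 1,3,5,7,9,11,13,15): 1⊕0⊕1⊕0⊕1⊕1⊕1⊕1 = 0
s2 (pos 2,3,6,7,10,11,14,15): 1⊕0⊕1⊕0⊕0⊕1⊕0⊕1 = 0
s4 (pos 4,5,6,7,12,13,14,15): 1⊕1⊕1⊕0⊕1⊕1⊕0⊕1 = 0
s8 (pos 8,9,10,11,12,13,14,15): 1⊕1⊕0⊕1⊕1⊕1⊕0⊕1 = 0
Syndrome s8…s1 = 0000 → no error.
Read data bits from positions 3,5,6,7,9,10,11,12,13,14,15: 01101011101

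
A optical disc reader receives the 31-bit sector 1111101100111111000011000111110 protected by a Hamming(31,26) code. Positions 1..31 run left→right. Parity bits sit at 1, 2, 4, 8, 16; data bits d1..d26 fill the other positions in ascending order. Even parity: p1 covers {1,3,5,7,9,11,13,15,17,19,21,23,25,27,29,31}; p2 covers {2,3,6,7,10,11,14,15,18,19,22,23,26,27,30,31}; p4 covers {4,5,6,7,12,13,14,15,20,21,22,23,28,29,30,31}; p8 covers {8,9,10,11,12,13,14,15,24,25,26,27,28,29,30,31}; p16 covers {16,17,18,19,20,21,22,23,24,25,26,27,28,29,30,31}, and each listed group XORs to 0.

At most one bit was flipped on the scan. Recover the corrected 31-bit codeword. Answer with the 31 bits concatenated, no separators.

1111101000111111000011000111110

s1 (pos 1,3,5,7,9,11,13,15,17,19,21,23,25,27,29,31): 1⊕1⊕1⊕1⊕0⊕1⊕1⊕1⊕0⊕0⊕1⊕0⊕0⊕1⊕1⊕0 = 0
s2 (pos 2,3,6,7,10,11,14,15,18,19,22,23,26,27,30,31): 1⊕1⊕0⊕1⊕0⊕1⊕1⊕1⊕0⊕0⊕1⊕0⊕1⊕1⊕1⊕0 = 0
s4 (pos 4,5,6,7,12,13,14,15,20,21,22,23,28,29,30,31): 1⊕1⊕0⊕1⊕1⊕1⊕1⊕1⊕0⊕1⊕1⊕0⊕1⊕1⊕1⊕0 = 0
s8 (pos 8,9,10,11,12,13,14,15,24,25,26,27,28,29,30,31): 1⊕0⊕0⊕1⊕1⊕1⊕1⊕1⊕0⊕0⊕1⊕1⊕1⊕1⊕1⊕0 = 1
s16 (pos 16,17,18,19,20,21,22,23,24,25,26,27,28,29,30,31): 1⊕0⊕0⊕0⊕0⊕1⊕1⊕0⊕0⊕0⊕1⊕1⊕1⊕1⊕1⊕0 = 0
Syndrome s16…s1 = 01000 → error at position 8.
Flip position 8: 1111101100111111000011000111110 → 1111101000111111000011000111110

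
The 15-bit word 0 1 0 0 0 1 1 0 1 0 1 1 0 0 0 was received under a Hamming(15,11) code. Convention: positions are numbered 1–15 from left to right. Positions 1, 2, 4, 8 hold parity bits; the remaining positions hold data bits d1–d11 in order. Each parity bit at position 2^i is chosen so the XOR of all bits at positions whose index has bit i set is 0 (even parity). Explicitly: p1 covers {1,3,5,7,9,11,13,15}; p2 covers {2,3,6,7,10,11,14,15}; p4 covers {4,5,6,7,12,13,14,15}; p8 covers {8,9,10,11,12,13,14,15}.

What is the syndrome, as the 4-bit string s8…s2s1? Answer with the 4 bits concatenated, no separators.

1101

s1 (pos 1,3,5,7,9,11,13,15): 0⊕0⊕0⊕1⊕1⊕1⊕0⊕0 = 1
s2 (pos 2,3,6,7,10,11,14,15): 1⊕0⊕1⊕1⊕0⊕1⊕0⊕0 = 0
s4 (pos 4,5,6,7,12,13,14,15): 0⊕0⊕1⊕1⊕1⊕0⊕0⊕0 = 1
s8 (pos 8,9,10,11,12,13,14,15): 0⊕1⊕0⊕1⊕1⊕0⊕0⊕0 = 1
Syndrome s8…s1 = 1101 → error at position 13.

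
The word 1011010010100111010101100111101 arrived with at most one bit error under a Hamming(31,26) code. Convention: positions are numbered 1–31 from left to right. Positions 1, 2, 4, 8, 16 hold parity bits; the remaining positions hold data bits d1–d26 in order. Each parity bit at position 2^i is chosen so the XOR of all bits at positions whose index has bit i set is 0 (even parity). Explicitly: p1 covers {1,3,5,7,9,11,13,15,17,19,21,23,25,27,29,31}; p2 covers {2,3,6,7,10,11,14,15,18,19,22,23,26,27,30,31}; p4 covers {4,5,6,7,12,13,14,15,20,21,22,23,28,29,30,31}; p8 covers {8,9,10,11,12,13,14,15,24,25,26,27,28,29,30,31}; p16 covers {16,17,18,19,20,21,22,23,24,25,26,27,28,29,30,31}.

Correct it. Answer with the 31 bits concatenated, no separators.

1011010010000111010101100111101

s1 (pos 1,3,5,7,9,11,13,15,17,19,21,23,25,27,29,31): 1⊕1⊕0⊕0⊕1⊕1⊕0⊕1⊕0⊕0⊕0⊕1⊕0⊕1⊕1⊕1 = 1
s2 (pos 2,3,6,7,10,11,14,15,18,19,22,23,26,27,30,31): 0⊕1⊕1⊕0⊕0⊕1⊕1⊕1⊕1⊕0⊕1⊕1⊕1⊕1⊕0⊕1 = 1
s4 (pos 4,5,6,7,12,13,14,15,20,21,22,23,28,29,30,31): 1⊕0⊕1⊕0⊕0⊕0⊕1⊕1⊕1⊕0⊕1⊕1⊕1⊕1⊕0⊕1 = 0
s8 (pos 8,9,10,11,12,13,14,15,24,25,26,27,28,29,30,31): 0⊕1⊕0⊕1⊕0⊕0⊕1⊕1⊕0⊕0⊕1⊕1⊕1⊕1⊕0⊕1 = 1
s16 (pos 16,17,18,19,20,21,22,23,24,25,26,27,28,29,30,31): 1⊕0⊕1⊕0⊕1⊕0⊕1⊕1⊕0⊕0⊕1⊕1⊕1⊕1⊕0⊕1 = 0
Syndrome s16…s1 = 01011 → error at position 11.
Flip position 11: 1011010010100111010101100111101 → 1011010010000111010101100111101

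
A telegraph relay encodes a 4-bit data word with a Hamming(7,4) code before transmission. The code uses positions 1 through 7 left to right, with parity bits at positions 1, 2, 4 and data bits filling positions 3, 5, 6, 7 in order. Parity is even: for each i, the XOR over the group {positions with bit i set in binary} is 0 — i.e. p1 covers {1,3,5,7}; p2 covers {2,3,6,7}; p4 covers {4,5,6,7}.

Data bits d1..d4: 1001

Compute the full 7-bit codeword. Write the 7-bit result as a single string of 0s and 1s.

Place data at non-parity positions: p1 p2 1 p4 0 0 1
p1 (pos 1,3,5,7): XOR of data positions = 1⊕0⊕1 = 0
p2 (pos 2,3,6,7): XOR of data positions = 1⊕0⊕1 = 0
p4 (pos 4,5,6,7): XOR of data positions = 0⊕0⊕1 = 1
Codeword: 0011001

0011001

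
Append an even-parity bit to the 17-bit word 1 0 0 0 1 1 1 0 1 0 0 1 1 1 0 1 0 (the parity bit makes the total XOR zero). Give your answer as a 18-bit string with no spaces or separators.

XOR of the 17 data bits: 1⊕0⊕0⊕0⊕1⊕1⊕1⊕0⊕1⊕0⊕0⊕1⊕1⊕1⊕0⊕1⊕0 = 1
Parity bit = 1 (so all 18 bits XOR to 0).

100011101001110101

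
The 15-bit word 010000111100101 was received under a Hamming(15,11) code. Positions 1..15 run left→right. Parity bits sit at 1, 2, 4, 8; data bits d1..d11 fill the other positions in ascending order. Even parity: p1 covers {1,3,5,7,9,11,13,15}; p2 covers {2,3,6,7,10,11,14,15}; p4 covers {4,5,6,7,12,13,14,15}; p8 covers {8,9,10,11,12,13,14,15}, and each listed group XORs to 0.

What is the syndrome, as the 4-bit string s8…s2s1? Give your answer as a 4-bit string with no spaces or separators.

1100

s1 (pos 1,3,5,7,9,11,13,15): 0⊕0⊕0⊕1⊕1⊕0⊕1⊕1 = 0
s2 (pos 2,3,6,7,10,11,14,15): 1⊕0⊕0⊕1⊕1⊕0⊕0⊕1 = 0
s4 (pos 4,5,6,7,12,13,14,15): 0⊕0⊕0⊕1⊕0⊕1⊕0⊕1 = 1
s8 (pos 8,9,10,11,12,13,14,15): 1⊕1⊕1⊕0⊕0⊕1⊕0⊕1 = 1
Syndrome s8…s1 = 1100 → error at position 12.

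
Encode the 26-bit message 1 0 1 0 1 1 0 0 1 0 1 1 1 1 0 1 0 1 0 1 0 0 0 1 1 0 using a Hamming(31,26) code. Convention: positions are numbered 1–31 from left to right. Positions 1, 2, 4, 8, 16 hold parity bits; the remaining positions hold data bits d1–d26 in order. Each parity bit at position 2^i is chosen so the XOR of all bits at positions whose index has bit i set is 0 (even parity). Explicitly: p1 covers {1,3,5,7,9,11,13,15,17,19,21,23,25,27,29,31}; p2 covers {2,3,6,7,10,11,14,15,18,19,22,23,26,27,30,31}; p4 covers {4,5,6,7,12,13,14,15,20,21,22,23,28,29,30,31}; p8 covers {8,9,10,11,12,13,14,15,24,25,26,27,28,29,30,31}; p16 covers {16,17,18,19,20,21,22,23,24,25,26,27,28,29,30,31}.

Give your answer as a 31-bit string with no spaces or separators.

0011010111001010111010101000110

Place data at non-parity positions: p1 p2 1 p4 0 1 0 p8 1 1 0 0 1 0 1 p16 1 1 1 0 1 0 1 0 1 0 0 0 1 1 0
p1 (pos 1,3,5,7,9,11,13,15,17,19,21,23,25,27,29,31): XOR of data positions = 1⊕0⊕0⊕1⊕0⊕1⊕1⊕1⊕1⊕1⊕1⊕1⊕0⊕1⊕0 = 0
p2 (pos 2,3,6,7,10,11,14,15,18,19,22,23,26,27,30,31): XOR of data positions = 1⊕1⊕0⊕1⊕0⊕0⊕1⊕1⊕1⊕0⊕1⊕0⊕0⊕1⊕0 = 0
p4 (pos 4,5,6,7,12,13,14,15,20,21,22,23,28,29,30,31): XOR of data positions = 0⊕1⊕0⊕0⊕1⊕0⊕1⊕0⊕1⊕0⊕1⊕0⊕1⊕1⊕0 = 1
p8 (pos 8,9,10,11,12,13,14,15,24,25,26,27,28,29,30,31): XOR of data positions = 1⊕1⊕0⊕0⊕1⊕0⊕1⊕0⊕1⊕0⊕0⊕0⊕1⊕1⊕0 = 1
p16 (pos 16,17,18,19,20,21,22,23,24,25,26,27,28,29,30,31): XOR of data positions = 1⊕1⊕1⊕0⊕1⊕0⊕1⊕0⊕1⊕0⊕0⊕0⊕1⊕1⊕0 = 0
Codeword: 0011010111001010111010101000110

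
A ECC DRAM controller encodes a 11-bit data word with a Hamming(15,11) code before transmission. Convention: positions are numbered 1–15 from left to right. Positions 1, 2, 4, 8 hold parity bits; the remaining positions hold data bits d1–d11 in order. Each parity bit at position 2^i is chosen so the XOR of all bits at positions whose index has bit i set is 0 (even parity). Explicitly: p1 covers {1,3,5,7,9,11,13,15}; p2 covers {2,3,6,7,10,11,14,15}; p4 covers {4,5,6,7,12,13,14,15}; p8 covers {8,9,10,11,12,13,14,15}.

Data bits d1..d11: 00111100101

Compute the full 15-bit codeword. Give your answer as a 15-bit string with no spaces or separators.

Place data at non-parity positions: p1 p2 0 p4 0 1 1 p8 1 1 0 0 1 0 1
p1 (pos 1,3,5,7,9,11,13,15): XOR of data positions = 0⊕0⊕1⊕1⊕0⊕1⊕1 = 0
p2 (pos 2,3,6,7,10,11,14,15): XOR of data positions = 0⊕1⊕1⊕1⊕0⊕0⊕1 = 0
p4 (pos 4,5,6,7,12,13,14,15): XOR of data positions = 0⊕1⊕1⊕0⊕1⊕0⊕1 = 0
p8 (pos 8,9,10,11,12,13,14,15): XOR of data positions = 1⊕1⊕0⊕0⊕1⊕0⊕1 = 0
Codeword: 000001101100101

000001101100101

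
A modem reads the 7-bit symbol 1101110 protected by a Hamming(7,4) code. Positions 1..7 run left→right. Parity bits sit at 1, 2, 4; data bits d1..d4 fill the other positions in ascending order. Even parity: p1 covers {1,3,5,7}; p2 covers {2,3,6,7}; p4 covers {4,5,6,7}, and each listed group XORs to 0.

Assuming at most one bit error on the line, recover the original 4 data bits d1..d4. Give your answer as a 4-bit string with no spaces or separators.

0110

s1 (pos 1,3,5,7): 1⊕0⊕1⊕0 = 0
s2 (pos 2,3,6,7): 1⊕0⊕1⊕0 = 0
s4 (pos 4,5,6,7): 1⊕1⊕1⊕0 = 1
Syndrome s4…s1 = 100 → error at position 4.
Flip position 4: 1101110 → 1100110
Read data bits from positions 3,5,6,7: 0110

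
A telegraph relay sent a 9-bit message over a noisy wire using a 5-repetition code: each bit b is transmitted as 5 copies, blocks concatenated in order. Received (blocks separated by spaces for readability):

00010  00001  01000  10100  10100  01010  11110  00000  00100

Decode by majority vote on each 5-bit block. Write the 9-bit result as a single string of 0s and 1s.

000000100

Block 1 (00010): 1 one → 0
Block 2 (00001): 1 one → 0
Block 3 (01000): 1 one → 0
Block 4 (10100): 2 ones → 0
Block 5 (10100): 2 ones → 0
Block 6 (01010): 2 ones → 0
Block 7 (11110): 4 ones → 1
Block 8 (00000): 0 ones → 0
Block 9 (00100): 1 one → 0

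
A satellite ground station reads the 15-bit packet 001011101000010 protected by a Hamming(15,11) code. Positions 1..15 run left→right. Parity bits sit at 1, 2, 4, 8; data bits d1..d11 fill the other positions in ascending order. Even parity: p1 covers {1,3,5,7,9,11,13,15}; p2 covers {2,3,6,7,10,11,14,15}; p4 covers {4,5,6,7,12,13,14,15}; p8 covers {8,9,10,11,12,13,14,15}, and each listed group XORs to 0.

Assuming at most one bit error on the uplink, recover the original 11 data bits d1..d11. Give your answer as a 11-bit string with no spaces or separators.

s1 (pos 1,3,5,7,9,11,13,15): 0⊕1⊕1⊕1⊕1⊕0⊕0⊕0 = 0
s2 (pos 2,3,6,7,10,11,14,15): 0⊕1⊕1⊕1⊕0⊕0⊕1⊕0 = 0
s4 (pos 4,5,6,7,12,13,14,15): 0⊕1⊕1⊕1⊕0⊕0⊕1⊕0 = 0
s8 (pos 8,9,10,11,12,13,14,15): 0⊕1⊕0⊕0⊕0⊕0⊕1⊕0 = 0
Syndrome s8…s1 = 0000 → no error.
Read data bits from positions 3,5,6,7,9,10,11,12,13,14,15: 11111000010

11111000010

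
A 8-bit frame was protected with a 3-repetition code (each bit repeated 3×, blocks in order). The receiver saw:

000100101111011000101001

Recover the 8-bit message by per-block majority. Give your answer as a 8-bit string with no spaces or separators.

Block 1 (000): 0 ones → 0
Block 2 (100): 1 one → 0
Block 3 (101): 2 ones → 1
Block 4 (111): 3 ones → 1
Block 5 (011): 2 ones → 1
Block 6 (000): 0 ones → 0
Block 7 (101): 2 ones → 1
Block 8 (001): 1 one → 0

00111010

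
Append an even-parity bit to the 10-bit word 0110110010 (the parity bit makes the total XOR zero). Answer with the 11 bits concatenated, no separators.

01101100101

XOR of the 10 data bits: 0⊕1⊕1⊕0⊕1⊕1⊕0⊕0⊕1⊕0 = 1
Parity bit = 1 (so all 11 bits XOR to 0).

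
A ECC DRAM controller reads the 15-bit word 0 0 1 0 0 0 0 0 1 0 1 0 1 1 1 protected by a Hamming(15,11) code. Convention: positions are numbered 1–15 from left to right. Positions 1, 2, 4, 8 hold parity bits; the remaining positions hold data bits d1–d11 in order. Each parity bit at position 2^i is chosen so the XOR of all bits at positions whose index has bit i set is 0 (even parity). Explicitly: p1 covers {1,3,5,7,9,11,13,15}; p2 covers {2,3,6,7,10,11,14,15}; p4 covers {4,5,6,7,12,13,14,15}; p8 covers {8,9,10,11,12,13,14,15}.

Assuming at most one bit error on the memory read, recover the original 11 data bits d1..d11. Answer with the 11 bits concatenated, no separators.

s1 (pos 1,3,5,7,9,11,13,15): 0⊕1⊕0⊕0⊕1⊕1⊕1⊕1 = 1
s2 (pos 2,3,6,7,10,11,14,15): 0⊕1⊕0⊕0⊕0⊕1⊕1⊕1 = 0
s4 (pos 4,5,6,7,12,13,14,15): 0⊕0⊕0⊕0⊕0⊕1⊕1⊕1 = 1
s8 (pos 8,9,10,11,12,13,14,15): 0⊕1⊕0⊕1⊕0⊕1⊕1⊕1 = 1
Syndrome s8…s1 = 1101 → error at position 13.
Flip position 13: 001000001010111 → 001000001010011
Read data bits from positions 3,5,6,7,9,10,11,12,13,14,15: 10001010011

10001010011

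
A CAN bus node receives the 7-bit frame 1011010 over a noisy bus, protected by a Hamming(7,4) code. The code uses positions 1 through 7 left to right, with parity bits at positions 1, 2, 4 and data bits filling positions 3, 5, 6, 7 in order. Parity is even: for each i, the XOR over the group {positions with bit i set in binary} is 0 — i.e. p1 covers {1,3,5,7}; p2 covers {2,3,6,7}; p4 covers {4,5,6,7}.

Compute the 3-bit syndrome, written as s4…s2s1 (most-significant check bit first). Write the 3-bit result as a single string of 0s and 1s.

000

s1 (pos 1,3,5,7): 1⊕1⊕0⊕0 = 0
s2 (pos 2,3,6,7): 0⊕1⊕1⊕0 = 0
s4 (pos 4,5,6,7): 1⊕0⊕1⊕0 = 0
Syndrome s4…s1 = 000 → no error.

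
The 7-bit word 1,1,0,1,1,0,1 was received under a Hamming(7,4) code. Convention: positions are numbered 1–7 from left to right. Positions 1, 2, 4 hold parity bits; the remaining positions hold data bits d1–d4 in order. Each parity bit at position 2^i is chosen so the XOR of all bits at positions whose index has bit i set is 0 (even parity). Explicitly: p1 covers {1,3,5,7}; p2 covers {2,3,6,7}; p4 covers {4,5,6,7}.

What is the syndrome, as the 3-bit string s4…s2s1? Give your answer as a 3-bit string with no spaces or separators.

s1 (pos 1,3,5,7): 1⊕0⊕1⊕1 = 1
s2 (pos 2,3,6,7): 1⊕0⊕0⊕1 = 0
s4 (pos 4,5,6,7): 1⊕1⊕0⊕1 = 1
Syndrome s4…s1 = 101 → error at position 5.

101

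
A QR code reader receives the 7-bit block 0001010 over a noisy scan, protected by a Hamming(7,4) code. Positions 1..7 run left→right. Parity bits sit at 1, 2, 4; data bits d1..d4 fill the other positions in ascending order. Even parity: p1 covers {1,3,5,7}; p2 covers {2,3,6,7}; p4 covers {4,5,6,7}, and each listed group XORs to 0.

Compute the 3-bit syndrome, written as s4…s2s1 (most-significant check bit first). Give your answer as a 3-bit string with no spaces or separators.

010

s1 (pos 1,3,5,7): 0⊕0⊕0⊕0 = 0
s2 (pos 2,3,6,7): 0⊕0⊕1⊕0 = 1
s4 (pos 4,5,6,7): 1⊕0⊕1⊕0 = 0
Syndrome s4…s1 = 010 → error at position 2.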